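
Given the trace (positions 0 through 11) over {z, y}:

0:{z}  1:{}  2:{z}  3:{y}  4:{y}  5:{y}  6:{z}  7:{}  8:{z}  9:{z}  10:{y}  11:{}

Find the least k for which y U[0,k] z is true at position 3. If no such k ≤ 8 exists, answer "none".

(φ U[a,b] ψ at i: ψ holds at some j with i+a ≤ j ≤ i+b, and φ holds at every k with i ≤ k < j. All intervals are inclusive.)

3

Need earliest j ≥ 3 with z, and y at every k in [3,j-1].
  j=3: rhs fails.
  j=4: rhs fails.
  j=5: rhs fails.
  j=6: rhs holds; lhs holds on [3,5]. k = 3.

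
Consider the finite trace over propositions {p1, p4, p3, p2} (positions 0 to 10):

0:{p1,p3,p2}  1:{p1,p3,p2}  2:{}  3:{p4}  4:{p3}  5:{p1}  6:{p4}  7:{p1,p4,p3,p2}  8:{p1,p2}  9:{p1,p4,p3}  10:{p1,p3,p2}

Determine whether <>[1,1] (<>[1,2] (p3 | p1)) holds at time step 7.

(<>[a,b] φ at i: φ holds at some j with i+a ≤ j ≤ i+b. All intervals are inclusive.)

Yes

Check <>[1,2] (p3 | p1) at each j in [8,8]:
  j=8: holds (witness at 9)
Found at j=8 → formula holds.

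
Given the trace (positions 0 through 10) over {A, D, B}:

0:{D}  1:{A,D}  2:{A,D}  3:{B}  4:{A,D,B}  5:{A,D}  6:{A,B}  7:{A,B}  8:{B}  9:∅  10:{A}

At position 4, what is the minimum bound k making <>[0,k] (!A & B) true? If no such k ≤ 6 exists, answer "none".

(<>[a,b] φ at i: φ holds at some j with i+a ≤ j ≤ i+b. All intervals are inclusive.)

4

Scan j = 4,5,… for (!A & B):
  j=4: fails
  j=5: fails
  j=6: fails
  j=7: fails
  j=8: holds
First hit at j=8, so smallest k = 8-4 = 4.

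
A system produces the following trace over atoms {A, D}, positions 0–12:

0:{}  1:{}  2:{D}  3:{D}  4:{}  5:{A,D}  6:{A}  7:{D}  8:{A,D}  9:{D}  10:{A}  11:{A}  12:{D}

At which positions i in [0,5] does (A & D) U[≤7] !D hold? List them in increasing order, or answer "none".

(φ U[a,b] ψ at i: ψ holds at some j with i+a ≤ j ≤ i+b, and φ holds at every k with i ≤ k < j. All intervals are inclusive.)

0, 1, 4, 5

Evaluate at each i in [0,5]:
  i=0: ✓ (rhs at j=0)
  i=1: ✓ (rhs at j=1)
  i=2: ✗ (lhs fails at k=2 before rhs at j=4)
  i=3: ✗ (lhs fails at k=3 before rhs at j=4)
  i=4: ✓ (rhs at j=4)
  i=5: ✓ (rhs at j=6; lhs holds on [5,5])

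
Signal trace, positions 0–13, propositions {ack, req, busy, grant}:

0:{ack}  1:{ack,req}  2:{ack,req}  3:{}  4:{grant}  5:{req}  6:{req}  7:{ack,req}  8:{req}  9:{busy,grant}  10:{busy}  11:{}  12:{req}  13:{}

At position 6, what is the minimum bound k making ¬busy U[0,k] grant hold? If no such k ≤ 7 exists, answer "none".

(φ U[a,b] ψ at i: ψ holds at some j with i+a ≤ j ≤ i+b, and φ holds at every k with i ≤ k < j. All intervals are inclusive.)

3

Need earliest j ≥ 6 with grant, and ¬busy at every k in [6,j-1].
  j=6: rhs fails.
  j=7: rhs fails.
  j=8: rhs fails.
  j=9: rhs holds; lhs holds on [6,8]. k = 3.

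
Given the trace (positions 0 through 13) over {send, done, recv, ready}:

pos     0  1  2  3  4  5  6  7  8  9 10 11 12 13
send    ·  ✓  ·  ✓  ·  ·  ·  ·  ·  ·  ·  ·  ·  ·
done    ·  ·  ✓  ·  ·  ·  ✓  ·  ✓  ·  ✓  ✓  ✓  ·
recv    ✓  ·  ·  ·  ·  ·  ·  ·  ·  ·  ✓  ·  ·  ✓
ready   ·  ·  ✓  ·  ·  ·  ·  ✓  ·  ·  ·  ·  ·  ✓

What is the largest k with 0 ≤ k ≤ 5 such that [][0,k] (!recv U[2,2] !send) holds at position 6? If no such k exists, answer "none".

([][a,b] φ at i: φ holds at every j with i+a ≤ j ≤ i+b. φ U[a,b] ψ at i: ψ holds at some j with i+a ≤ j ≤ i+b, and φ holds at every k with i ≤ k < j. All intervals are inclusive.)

2

(!recv U[2,2] !send) must hold from j=6 onward; find where it first fails.
  j=6: holds
  j=7: holds
  j=8: holds
  j=9: fails
Holds on [6,8], so largest k = 2.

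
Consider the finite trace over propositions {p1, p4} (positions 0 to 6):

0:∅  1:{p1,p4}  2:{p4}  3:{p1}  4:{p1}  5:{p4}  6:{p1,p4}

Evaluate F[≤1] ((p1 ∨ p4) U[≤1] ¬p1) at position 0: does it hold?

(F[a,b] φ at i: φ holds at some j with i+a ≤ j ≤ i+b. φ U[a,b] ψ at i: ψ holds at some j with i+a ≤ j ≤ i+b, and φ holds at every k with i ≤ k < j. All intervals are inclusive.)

True

Check ((p1 ∨ p4) U[≤1] ¬p1) at each j in [0,1]:
  j=0: holds
  j=1: holds
Found at j=0 → formula holds.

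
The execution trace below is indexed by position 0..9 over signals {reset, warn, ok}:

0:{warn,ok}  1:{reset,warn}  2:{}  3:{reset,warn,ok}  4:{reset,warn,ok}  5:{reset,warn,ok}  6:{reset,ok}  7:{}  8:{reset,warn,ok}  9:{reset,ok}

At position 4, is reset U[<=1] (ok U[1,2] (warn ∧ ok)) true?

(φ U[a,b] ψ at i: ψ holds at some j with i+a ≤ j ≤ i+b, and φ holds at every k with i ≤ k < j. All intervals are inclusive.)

Yes

Need some j in [4,5] with (ok U[1,2] (warn ∧ ok)), and reset at every k in [4,j-1].
  j=4: (ok U[1,2] (warn ∧ ok)) holds; no prefix to check → satisfied.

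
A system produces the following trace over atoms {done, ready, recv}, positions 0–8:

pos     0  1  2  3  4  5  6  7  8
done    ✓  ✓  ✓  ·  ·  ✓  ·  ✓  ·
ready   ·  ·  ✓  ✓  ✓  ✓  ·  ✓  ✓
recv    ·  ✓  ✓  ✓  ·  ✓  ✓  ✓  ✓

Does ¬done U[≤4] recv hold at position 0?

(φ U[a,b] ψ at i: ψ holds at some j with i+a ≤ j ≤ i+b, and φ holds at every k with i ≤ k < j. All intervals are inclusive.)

Need some j in [0,4] with recv, and ¬done at every k in [0,j-1].
  j=0: recv false.
  j=1: recv holds, but ¬done fails at k=0 → not this j.
  j=2: recv holds, but ¬done fails at k=0 → not this j.
  j=3: recv holds, but ¬done fails at k=0 → not this j.
  j=4: recv false.
No j in the window works → until fails.

False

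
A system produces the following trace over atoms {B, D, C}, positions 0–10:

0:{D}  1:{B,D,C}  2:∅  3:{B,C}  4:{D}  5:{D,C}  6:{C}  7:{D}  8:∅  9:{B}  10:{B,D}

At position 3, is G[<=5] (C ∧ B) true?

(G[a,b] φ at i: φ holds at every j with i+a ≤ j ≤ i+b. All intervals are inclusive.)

Check (C ∧ B) at every j in [3,8]:
  j=3: true
  j=4: false
  j=5: false
  j=6: false
  j=7: false
  j=8: false
Fails at j=4 → formula fails.

No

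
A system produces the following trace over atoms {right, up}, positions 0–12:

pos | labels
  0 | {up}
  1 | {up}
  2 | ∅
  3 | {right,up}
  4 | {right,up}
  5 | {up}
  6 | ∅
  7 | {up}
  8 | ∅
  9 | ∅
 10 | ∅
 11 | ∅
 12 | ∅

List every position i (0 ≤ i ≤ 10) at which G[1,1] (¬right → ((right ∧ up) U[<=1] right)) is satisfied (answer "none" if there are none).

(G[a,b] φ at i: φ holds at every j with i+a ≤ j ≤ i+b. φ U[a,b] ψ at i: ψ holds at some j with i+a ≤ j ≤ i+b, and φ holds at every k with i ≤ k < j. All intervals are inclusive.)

2, 3

Evaluate at each i in [0,10]:
  i=0: ✗ (fails at j=1)
  i=1: ✗ (fails at j=2)
  i=2: ✓ (all of [3,3])
  i=3: ✓ (all of [4,4])
  i=4: ✗ (fails at j=5)
  i=5: ✗ (fails at j=6)
  i=6: ✗ (fails at j=7)
  i=7: ✗ (fails at j=8)
  i=8: ✗ (fails at j=9)
  i=9: ✗ (fails at j=10)
  i=10: ✗ (fails at j=11)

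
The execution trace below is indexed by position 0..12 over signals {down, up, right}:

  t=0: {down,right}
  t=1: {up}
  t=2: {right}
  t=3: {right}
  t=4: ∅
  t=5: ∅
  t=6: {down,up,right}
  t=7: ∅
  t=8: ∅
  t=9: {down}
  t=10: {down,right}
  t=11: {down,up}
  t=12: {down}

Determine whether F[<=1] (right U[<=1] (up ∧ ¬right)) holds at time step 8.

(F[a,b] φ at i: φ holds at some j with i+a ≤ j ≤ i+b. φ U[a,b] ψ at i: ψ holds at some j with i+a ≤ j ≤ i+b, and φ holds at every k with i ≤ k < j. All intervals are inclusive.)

Check (right U[<=1] (up ∧ ¬right)) at each j in [8,9]:
  j=8: fails
  j=9: fails
No position in the window satisfies it → formula fails.

No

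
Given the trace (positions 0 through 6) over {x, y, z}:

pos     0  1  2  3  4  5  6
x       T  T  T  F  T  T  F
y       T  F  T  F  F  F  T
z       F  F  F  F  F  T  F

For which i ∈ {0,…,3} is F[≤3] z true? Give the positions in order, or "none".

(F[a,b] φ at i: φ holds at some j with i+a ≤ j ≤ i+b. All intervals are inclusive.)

2, 3

Evaluate at each i in [0,3]:
  i=0: ✗ (none in [0,3])
  i=1: ✗ (none in [1,4])
  i=2: ✓ (witness j=5)
  i=3: ✓ (witness j=5)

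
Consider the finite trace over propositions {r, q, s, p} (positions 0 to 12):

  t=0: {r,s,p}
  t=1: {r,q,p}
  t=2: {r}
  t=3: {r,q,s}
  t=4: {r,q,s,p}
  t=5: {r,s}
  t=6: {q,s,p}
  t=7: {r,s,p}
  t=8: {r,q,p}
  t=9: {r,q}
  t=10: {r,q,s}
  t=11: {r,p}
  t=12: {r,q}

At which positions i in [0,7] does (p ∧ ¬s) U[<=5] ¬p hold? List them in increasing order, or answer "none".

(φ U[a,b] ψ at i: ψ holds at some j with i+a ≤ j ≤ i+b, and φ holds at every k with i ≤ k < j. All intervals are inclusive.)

1, 2, 3, 5

Evaluate at each i in [0,7]:
  i=0: ✗ (lhs fails at k=0 before rhs at j=2)
  i=1: ✓ (rhs at j=2; lhs holds on [1,1])
  i=2: ✓ (rhs at j=2)
  i=3: ✓ (rhs at j=3)
  i=4: ✗ (lhs fails at k=4 before rhs at j=5)
  i=5: ✓ (rhs at j=5)
  i=6: ✗ (lhs fails at k=6 before rhs at j=9)
  i=7: ✗ (lhs fails at k=7 before rhs at j=9)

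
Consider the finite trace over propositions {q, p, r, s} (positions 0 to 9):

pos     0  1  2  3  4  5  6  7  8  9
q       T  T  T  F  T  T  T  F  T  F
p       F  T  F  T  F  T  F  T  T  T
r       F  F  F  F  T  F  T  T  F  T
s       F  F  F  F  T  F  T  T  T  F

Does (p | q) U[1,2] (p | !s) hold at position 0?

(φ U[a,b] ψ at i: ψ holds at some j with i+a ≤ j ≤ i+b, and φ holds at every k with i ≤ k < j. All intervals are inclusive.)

Yes

Need some j in [1,2] with (p | !s), and (p | q) at every k in [0,j-1].
  j=1: (p | !s) holds; (p | q) holds at every k in [0,0] → satisfied.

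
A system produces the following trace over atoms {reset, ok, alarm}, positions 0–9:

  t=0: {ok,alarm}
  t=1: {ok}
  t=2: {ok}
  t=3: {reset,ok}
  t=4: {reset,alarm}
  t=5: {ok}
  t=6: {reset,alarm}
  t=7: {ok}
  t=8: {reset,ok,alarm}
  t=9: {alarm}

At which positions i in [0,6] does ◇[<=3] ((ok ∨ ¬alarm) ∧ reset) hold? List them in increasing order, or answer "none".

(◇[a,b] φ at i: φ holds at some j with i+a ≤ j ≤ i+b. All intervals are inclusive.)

0, 1, 2, 3, 5, 6

Evaluate at each i in [0,6]:
  i=0: ✓ (witness j=3)
  i=1: ✓ (witness j=3)
  i=2: ✓ (witness j=3)
  i=3: ✓ (witness j=3)
  i=4: ✗ (none in [4,7])
  i=5: ✓ (witness j=8)
  i=6: ✓ (witness j=8)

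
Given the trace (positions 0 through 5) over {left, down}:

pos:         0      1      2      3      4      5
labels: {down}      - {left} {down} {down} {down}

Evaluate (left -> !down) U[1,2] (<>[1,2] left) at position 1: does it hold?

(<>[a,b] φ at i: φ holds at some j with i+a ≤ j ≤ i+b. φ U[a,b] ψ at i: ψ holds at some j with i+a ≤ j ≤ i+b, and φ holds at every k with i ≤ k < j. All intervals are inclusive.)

Need some j in [2,3] with <>[1,2] left, and (left -> !down) at every k in [1,j-1].
  j=2: <>[1,2] left — fails (none in [3,4]).
  j=3: <>[1,2] left — fails (none in [4,5]).
No j in the window works → until fails.

No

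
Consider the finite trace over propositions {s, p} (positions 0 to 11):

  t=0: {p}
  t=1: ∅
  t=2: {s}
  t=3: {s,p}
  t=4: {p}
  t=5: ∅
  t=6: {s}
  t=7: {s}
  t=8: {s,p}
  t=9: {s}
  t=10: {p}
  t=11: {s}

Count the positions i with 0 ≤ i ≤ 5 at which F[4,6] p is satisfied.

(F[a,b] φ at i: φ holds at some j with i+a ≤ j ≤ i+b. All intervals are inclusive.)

Evaluate at each i in [0,5]:
  i=0: ✓ (witness j=4)
  i=1: ✗ (none in [5,7])
  i=2: ✓ (witness j=8)
  i=3: ✓ (witness j=8)
  i=4: ✓ (witness j=8)
  i=5: ✓ (witness j=10)
Positions where it holds: {0, 2, 3, 4, 5} → 5.

5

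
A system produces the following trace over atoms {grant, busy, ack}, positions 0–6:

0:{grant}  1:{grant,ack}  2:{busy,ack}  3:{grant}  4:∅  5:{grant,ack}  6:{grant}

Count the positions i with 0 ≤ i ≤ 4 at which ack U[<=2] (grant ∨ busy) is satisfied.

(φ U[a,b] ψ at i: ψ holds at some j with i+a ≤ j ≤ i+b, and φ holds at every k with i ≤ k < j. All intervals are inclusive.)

Evaluate at each i in [0,4]:
  i=0: ✓ (rhs at j=0)
  i=1: ✓ (rhs at j=1)
  i=2: ✓ (rhs at j=2)
  i=3: ✓ (rhs at j=3)
  i=4: ✗ (lhs fails at k=4 before rhs at j=5)
Positions where it holds: {0, 1, 2, 3} → 4.

4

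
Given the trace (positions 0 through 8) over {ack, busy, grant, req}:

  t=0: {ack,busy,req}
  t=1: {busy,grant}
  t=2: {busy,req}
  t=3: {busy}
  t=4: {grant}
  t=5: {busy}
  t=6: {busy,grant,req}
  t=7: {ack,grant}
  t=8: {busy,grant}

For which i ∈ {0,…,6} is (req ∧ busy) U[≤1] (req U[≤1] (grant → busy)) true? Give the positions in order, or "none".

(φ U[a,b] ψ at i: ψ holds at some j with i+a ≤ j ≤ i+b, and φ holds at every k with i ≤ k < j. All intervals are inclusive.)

0, 1, 2, 3, 5, 6

Evaluate at each i in [0,6]:
  i=0: ✓ (rhs at j=0)
  i=1: ✓ (rhs at j=1)
  i=2: ✓ (rhs at j=2)
  i=3: ✓ (rhs at j=3)
  i=4: ✗ (lhs fails at k=4 before rhs at j=5)
  i=5: ✓ (rhs at j=5)
  i=6: ✓ (rhs at j=6)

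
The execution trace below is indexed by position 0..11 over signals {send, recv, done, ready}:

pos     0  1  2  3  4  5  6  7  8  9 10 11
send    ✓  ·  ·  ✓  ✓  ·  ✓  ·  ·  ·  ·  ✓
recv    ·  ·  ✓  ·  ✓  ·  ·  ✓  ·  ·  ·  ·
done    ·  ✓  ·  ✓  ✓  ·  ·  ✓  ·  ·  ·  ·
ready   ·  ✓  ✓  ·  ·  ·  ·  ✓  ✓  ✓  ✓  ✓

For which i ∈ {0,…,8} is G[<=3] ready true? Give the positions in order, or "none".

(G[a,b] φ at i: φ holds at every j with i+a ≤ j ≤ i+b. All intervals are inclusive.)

Evaluate at each i in [0,8]:
  i=0: ✗ (fails at j=0)
  i=1: ✗ (fails at j=3)
  i=2: ✗ (fails at j=3)
  i=3: ✗ (fails at j=3)
  i=4: ✗ (fails at j=4)
  i=5: ✗ (fails at j=5)
  i=6: ✗ (fails at j=6)
  i=7: ✓ (all of [7,10])
  i=8: ✓ (all of [8,11])

7, 8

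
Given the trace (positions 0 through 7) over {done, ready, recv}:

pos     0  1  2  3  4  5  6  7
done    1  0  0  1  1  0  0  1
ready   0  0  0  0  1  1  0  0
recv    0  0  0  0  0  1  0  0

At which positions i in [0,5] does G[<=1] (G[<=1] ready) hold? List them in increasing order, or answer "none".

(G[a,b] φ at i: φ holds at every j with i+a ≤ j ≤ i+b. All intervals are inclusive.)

none

Evaluate at each i in [0,5]:
  i=0: ✗ (fails at j=0)
  i=1: ✗ (fails at j=1)
  i=2: ✗ (fails at j=2)
  i=3: ✗ (fails at j=3)
  i=4: ✗ (fails at j=5)
  i=5: ✗ (fails at j=5)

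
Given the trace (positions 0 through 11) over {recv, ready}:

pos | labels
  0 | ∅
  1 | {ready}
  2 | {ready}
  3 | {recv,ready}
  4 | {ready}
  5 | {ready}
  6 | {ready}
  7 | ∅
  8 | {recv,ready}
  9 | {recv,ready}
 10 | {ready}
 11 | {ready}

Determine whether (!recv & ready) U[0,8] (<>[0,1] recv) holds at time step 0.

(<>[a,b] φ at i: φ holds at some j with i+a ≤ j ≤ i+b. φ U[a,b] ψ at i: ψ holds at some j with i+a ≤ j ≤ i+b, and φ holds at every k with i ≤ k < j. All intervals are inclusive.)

No

Need some j in [0,8] with <>[0,1] recv, and (!recv & ready) at every k in [0,j-1].
  j=0: <>[0,1] recv — fails (none in [0,1]).
  j=1: <>[0,1] recv — fails (none in [1,2]).
  j=2: <>[0,1] recv holds, but (!recv & ready) fails at k=0 → not this j.
  j=3: <>[0,1] recv holds, but (!recv & ready) fails at k=0 → not this j.
  j=4: <>[0,1] recv — fails (none in [4,5]).
  j=5: <>[0,1] recv — fails (none in [5,6]).
  j=6: <>[0,1] recv — fails (none in [6,7]).
  j=7: <>[0,1] recv holds, but (!recv & ready) fails at k=0 → not this j.
  j=8: <>[0,1] recv holds, but (!recv & ready) fails at k=0 → not this j.
No j in the window works → until fails.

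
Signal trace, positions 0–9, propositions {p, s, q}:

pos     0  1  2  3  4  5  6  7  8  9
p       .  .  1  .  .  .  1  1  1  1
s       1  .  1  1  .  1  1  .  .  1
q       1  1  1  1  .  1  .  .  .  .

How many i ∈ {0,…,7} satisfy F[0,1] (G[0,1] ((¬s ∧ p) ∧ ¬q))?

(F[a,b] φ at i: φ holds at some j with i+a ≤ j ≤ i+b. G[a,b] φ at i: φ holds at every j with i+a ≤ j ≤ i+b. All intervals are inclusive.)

Evaluate at each i in [0,7]:
  i=0: ✗ (none in [0,1])
  i=1: ✗ (none in [1,2])
  i=2: ✗ (none in [2,3])
  i=3: ✗ (none in [3,4])
  i=4: ✗ (none in [4,5])
  i=5: ✗ (none in [5,6])
  i=6: ✓ (witness j=7)
  i=7: ✓ (witness j=7)
Positions where it holds: {6, 7} → 2.

2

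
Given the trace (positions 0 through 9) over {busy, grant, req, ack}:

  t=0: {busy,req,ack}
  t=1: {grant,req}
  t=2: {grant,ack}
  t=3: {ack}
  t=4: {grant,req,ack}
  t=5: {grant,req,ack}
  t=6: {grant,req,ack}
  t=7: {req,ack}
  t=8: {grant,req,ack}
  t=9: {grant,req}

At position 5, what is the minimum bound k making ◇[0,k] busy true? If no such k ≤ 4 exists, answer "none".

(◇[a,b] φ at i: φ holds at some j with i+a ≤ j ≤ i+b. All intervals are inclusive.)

Scan j = 5,6,… for busy:
  j=5: fails
  j=6: fails
  j=7: fails
  j=8: fails
  j=9: fails
No j in [5,9] satisfies it → none.

none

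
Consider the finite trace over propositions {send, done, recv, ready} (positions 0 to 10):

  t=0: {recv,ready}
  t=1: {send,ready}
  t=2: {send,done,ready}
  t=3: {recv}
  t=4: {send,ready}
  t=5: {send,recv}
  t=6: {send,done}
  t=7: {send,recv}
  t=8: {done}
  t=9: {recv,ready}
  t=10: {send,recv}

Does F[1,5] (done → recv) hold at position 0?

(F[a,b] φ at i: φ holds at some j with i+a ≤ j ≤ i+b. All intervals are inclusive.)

Check (done → recv) at each j in [1,5]:
  j=1: true
  j=2: false
  j=3: true
  j=4: true
  j=5: true
Found at j=1 → formula holds.

True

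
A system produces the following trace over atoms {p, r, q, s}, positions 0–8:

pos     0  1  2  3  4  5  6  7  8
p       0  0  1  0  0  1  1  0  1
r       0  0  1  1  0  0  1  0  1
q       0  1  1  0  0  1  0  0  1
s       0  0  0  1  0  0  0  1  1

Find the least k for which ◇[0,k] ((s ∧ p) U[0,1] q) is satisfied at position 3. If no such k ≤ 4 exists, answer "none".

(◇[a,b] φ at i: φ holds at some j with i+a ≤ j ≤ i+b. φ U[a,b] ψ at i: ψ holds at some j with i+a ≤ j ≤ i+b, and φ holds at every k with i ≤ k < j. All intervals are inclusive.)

2

Scan j = 3,4,… for ((s ∧ p) U[0,1] q):
  j=3: fails
  j=4: fails
  j=5: holds
First hit at j=5, so smallest k = 5-3 = 2.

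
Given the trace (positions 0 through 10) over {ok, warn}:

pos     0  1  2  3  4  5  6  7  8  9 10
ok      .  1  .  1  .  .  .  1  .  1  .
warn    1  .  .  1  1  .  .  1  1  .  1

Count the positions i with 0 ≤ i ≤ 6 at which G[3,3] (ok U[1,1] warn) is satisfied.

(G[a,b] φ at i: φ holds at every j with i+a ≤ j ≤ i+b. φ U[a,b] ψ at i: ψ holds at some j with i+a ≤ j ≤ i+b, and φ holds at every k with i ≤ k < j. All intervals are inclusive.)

Evaluate at each i in [0,6]:
  i=0: ✓ (all of [3,3])
  i=1: ✗ (fails at j=4)
  i=2: ✗ (fails at j=5)
  i=3: ✗ (fails at j=6)
  i=4: ✓ (all of [7,7])
  i=5: ✗ (fails at j=8)
  i=6: ✓ (all of [9,9])
Positions where it holds: {0, 4, 6} → 3.

3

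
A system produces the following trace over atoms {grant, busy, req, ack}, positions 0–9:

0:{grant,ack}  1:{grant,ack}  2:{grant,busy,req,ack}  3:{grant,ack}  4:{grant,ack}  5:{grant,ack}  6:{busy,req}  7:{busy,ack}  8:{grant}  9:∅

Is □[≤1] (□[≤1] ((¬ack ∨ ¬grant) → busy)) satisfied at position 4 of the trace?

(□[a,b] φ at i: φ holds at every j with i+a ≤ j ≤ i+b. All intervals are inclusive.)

True

Check □[≤1] ((¬ack ∨ ¬grant) → busy) at every j in [4,5]:
  j=4: holds on [4,5]
  j=5: holds on [5,6]
All positions satisfy it → formula holds.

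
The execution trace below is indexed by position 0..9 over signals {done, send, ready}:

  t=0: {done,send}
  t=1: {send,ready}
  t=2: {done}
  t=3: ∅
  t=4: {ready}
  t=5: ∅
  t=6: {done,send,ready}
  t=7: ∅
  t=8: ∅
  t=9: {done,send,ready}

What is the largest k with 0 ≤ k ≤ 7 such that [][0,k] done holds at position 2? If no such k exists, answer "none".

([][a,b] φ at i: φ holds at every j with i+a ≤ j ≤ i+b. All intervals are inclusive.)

0

done must hold from j=2 onward; find where it first fails.
  j=2: holds
  j=3: fails
Holds on [2,2], so largest k = 0.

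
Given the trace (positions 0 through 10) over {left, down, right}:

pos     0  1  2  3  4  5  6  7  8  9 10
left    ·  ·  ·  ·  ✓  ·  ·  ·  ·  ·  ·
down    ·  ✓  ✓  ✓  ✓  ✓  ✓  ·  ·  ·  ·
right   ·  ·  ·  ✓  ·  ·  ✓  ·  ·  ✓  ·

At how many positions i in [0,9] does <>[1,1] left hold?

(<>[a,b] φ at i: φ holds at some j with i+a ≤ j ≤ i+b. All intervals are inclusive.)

Evaluate at each i in [0,9]:
  i=0: ✗ (none in [1,1])
  i=1: ✗ (none in [2,2])
  i=2: ✗ (none in [3,3])
  i=3: ✓ (witness j=4)
  i=4: ✗ (none in [5,5])
  i=5: ✗ (none in [6,6])
  i=6: ✗ (none in [7,7])
  i=7: ✗ (none in [8,8])
  i=8: ✗ (none in [9,9])
  i=9: ✗ (none in [10,10])
Positions where it holds: {3} → 1.

1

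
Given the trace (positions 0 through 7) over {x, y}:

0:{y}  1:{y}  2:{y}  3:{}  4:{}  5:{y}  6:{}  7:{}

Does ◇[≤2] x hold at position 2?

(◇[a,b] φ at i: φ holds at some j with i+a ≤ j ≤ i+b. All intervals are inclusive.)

Check x at each j in [2,4]:
  j=2: false
  j=3: false
  j=4: false
No position in the window satisfies it → formula fails.

False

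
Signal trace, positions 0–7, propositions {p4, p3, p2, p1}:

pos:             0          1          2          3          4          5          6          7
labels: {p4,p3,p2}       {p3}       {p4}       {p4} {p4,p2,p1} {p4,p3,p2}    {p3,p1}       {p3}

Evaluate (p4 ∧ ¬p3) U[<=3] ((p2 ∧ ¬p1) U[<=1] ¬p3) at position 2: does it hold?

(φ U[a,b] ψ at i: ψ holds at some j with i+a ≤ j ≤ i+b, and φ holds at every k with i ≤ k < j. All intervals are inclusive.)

Need some j in [2,5] with ((p2 ∧ ¬p1) U[<=1] ¬p3), and (p4 ∧ ¬p3) at every k in [2,j-1].
  j=2: ((p2 ∧ ¬p1) U[<=1] ¬p3) holds; no prefix to check → satisfied.

True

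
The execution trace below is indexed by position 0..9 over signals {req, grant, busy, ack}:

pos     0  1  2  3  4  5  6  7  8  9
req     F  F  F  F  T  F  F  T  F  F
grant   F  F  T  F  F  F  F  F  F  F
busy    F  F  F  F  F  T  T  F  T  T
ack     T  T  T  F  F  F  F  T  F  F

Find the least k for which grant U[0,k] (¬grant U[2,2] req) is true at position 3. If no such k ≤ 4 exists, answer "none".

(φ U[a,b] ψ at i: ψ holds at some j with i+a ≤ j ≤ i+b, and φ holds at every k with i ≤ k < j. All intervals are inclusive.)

none

Need earliest j ≥ 3 with (¬grant U[2,2] req), and grant at every k in [3,j-1].
  j=3: rhs fails.
  j=4: rhs fails.
  j=5: rhs holds but lhs fails at k=3.
  j=6: rhs fails.
  j=7: rhs fails.
No witness within the range → none.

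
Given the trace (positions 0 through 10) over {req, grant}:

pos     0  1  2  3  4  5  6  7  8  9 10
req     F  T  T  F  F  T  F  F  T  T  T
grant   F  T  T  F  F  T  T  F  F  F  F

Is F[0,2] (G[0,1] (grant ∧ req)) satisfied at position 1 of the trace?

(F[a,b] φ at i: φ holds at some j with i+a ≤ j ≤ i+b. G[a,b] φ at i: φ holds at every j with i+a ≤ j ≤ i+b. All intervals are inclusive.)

Check G[0,1] (grant ∧ req) at each j in [1,3]:
  j=1: holds on [1,2]
  j=2: fails at 3
  j=3: fails at 3
Found at j=1 → formula holds.

Yes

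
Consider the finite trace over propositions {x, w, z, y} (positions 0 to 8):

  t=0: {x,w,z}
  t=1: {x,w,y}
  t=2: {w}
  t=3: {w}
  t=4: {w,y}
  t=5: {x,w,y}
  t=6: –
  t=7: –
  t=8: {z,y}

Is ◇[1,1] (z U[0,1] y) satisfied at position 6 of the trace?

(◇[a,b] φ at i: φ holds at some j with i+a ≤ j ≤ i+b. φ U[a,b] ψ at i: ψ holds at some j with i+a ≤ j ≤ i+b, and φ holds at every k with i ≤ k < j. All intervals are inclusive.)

Check (z U[0,1] y) at each j in [7,7]:
  j=7: fails
No position in the window satisfies it → formula fails.

False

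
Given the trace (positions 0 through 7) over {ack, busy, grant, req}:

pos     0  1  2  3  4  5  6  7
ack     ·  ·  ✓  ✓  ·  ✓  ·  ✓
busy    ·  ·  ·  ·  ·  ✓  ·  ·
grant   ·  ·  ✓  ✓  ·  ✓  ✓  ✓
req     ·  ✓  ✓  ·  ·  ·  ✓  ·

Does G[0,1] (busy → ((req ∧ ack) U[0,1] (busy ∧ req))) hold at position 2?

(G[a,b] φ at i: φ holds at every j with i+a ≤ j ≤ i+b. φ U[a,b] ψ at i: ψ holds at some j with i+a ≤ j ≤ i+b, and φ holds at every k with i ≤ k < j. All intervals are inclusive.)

True

Check (busy → ((req ∧ ack) U[0,1] (busy ∧ req))) at every j in [2,3]:
  j=2: antecedent false → ✓
  j=3: antecedent false → ✓
All positions satisfy it → formula holds.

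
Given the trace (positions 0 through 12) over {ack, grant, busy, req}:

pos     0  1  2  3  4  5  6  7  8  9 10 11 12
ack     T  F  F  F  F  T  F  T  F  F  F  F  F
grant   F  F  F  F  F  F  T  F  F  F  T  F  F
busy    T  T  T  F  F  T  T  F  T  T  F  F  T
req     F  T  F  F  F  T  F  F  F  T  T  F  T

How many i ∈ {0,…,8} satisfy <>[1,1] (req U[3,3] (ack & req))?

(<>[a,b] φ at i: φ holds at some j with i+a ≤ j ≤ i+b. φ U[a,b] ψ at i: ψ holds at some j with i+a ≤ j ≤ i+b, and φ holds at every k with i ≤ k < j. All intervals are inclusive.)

Evaluate at each i in [0,8]:
  i=0: ✗ (none in [1,1])
  i=1: ✗ (none in [2,2])
  i=2: ✗ (none in [3,3])
  i=3: ✗ (none in [4,4])
  i=4: ✗ (none in [5,5])
  i=5: ✗ (none in [6,6])
  i=6: ✗ (none in [7,7])
  i=7: ✗ (none in [8,8])
  i=8: ✗ (none in [9,9])
Positions where it holds: {} → 0.

0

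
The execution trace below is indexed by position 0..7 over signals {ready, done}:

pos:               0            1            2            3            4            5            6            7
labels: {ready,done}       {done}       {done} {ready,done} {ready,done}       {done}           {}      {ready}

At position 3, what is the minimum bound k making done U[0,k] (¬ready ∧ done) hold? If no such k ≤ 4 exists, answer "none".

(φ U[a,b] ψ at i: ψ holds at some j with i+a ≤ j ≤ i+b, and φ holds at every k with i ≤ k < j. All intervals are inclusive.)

Need earliest j ≥ 3 with (¬ready ∧ done), and done at every k in [3,j-1].
  j=3: rhs fails.
  j=4: rhs fails.
  j=5: rhs holds; lhs holds on [3,4]. k = 2.

2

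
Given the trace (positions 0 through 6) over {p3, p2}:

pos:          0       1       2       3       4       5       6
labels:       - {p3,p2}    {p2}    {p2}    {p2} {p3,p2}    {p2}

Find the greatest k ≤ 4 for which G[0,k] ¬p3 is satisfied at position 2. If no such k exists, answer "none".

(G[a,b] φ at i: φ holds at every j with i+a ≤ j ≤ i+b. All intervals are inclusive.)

¬p3 must hold from j=2 onward; find where it first fails.
  j=2: holds
  j=3: holds
  j=4: holds
  j=5: fails
Holds on [2,4], so largest k = 2.

2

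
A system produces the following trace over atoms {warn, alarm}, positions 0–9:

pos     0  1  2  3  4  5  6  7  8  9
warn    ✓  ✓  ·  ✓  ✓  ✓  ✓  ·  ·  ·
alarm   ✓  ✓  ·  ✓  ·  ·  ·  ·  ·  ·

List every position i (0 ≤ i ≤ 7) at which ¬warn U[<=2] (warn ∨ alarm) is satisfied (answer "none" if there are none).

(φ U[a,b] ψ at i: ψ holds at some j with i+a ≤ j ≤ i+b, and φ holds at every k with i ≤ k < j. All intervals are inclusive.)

Evaluate at each i in [0,7]:
  i=0: ✓ (rhs at j=0)
  i=1: ✓ (rhs at j=1)
  i=2: ✓ (rhs at j=3; lhs holds on [2,2])
  i=3: ✓ (rhs at j=3)
  i=4: ✓ (rhs at j=4)
  i=5: ✓ (rhs at j=5)
  i=6: ✓ (rhs at j=6)
  i=7: ✗ (no rhs in [7,9])

0, 1, 2, 3, 4, 5, 6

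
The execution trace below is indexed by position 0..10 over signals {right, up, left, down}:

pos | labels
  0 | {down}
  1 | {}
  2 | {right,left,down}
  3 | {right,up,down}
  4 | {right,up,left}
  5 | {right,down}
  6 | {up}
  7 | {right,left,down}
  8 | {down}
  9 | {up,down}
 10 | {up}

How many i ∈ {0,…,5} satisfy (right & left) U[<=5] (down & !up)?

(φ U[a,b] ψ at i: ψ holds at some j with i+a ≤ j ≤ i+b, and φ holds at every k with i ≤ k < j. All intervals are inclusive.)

4

Evaluate at each i in [0,5]:
  i=0: ✓ (rhs at j=0)
  i=1: ✗ (lhs fails at k=1 before rhs at j=2)
  i=2: ✓ (rhs at j=2)
  i=3: ✗ (lhs fails at k=3 before rhs at j=5)
  i=4: ✓ (rhs at j=5; lhs holds on [4,4])
  i=5: ✓ (rhs at j=5)
Positions where it holds: {0, 2, 4, 5} → 4.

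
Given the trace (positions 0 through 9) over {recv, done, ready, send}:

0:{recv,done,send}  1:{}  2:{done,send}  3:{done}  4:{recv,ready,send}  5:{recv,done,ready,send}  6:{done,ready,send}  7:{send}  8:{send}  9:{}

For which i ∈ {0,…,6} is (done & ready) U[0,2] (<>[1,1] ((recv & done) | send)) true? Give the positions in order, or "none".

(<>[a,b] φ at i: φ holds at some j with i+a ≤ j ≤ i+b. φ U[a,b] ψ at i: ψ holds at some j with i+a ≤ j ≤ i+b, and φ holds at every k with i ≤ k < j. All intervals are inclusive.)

Evaluate at each i in [0,6]:
  i=0: ✗ (lhs fails at k=0 before rhs at j=1)
  i=1: ✓ (rhs at j=1)
  i=2: ✗ (lhs fails at k=2 before rhs at j=3)
  i=3: ✓ (rhs at j=3)
  i=4: ✓ (rhs at j=4)
  i=5: ✓ (rhs at j=5)
  i=6: ✓ (rhs at j=6)

1, 3, 4, 5, 6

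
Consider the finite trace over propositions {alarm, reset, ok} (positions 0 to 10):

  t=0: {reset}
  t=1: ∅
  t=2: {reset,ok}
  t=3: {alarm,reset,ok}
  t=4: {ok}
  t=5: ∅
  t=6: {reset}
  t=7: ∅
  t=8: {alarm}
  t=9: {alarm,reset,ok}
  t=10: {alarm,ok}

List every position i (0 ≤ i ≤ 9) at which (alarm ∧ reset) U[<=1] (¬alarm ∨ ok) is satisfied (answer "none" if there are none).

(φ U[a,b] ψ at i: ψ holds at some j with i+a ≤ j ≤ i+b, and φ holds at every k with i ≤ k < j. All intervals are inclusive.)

0, 1, 2, 3, 4, 5, 6, 7, 9

Evaluate at each i in [0,9]:
  i=0: ✓ (rhs at j=0)
  i=1: ✓ (rhs at j=1)
  i=2: ✓ (rhs at j=2)
  i=3: ✓ (rhs at j=3)
  i=4: ✓ (rhs at j=4)
  i=5: ✓ (rhs at j=5)
  i=6: ✓ (rhs at j=6)
  i=7: ✓ (rhs at j=7)
  i=8: ✗ (lhs fails at k=8 before rhs at j=9)
  i=9: ✓ (rhs at j=9)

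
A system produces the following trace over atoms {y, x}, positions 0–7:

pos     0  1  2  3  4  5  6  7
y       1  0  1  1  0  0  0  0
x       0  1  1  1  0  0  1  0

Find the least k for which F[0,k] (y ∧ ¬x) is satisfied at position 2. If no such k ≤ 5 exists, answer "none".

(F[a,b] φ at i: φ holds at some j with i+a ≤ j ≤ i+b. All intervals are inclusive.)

none

Scan j = 2,3,… for (y ∧ ¬x):
  j=2: fails
  j=3: fails
  j=4: fails
  j=5: fails
  j=6: fails
  j=7: fails
No j in [2,7] satisfies it → none.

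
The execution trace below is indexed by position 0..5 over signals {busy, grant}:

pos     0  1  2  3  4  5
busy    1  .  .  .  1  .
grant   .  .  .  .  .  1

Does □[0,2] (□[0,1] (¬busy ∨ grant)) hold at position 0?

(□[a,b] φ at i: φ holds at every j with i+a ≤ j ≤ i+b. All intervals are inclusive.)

Check □[0,1] (¬busy ∨ grant) at every j in [0,2]:
  j=0: fails at 0
  j=1: holds on [1,2]
  j=2: holds on [2,3]
Fails at j=0 → formula fails.

False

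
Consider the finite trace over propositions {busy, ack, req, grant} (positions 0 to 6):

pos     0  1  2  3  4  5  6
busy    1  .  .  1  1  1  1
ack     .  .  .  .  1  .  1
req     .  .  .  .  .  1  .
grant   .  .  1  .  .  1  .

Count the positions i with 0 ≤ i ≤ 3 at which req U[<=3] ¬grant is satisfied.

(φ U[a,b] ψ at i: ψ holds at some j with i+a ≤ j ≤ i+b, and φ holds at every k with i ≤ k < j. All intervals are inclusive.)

3

Evaluate at each i in [0,3]:
  i=0: ✓ (rhs at j=0)
  i=1: ✓ (rhs at j=1)
  i=2: ✗ (lhs fails at k=2 before rhs at j=3)
  i=3: ✓ (rhs at j=3)
Positions where it holds: {0, 1, 3} → 3.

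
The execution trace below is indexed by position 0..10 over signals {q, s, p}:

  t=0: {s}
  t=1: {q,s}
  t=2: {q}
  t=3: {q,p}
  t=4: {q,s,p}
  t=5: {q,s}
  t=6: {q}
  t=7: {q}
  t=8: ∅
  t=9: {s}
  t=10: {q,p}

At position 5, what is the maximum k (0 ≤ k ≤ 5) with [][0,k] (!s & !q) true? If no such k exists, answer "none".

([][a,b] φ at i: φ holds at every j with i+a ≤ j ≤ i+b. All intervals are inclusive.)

none

(!s & !q) must hold from j=5 onward; find where it first fails.
  j=5: fails → no k works.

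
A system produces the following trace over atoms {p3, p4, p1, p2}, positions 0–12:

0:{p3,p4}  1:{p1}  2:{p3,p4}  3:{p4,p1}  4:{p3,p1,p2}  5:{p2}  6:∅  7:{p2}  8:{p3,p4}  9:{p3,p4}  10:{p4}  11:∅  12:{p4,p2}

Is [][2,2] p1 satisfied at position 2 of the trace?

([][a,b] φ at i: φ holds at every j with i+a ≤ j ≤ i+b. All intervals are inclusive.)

Holds

Check p1 at every j in [4,4]:
  j=4: true
All positions satisfy it → formula holds.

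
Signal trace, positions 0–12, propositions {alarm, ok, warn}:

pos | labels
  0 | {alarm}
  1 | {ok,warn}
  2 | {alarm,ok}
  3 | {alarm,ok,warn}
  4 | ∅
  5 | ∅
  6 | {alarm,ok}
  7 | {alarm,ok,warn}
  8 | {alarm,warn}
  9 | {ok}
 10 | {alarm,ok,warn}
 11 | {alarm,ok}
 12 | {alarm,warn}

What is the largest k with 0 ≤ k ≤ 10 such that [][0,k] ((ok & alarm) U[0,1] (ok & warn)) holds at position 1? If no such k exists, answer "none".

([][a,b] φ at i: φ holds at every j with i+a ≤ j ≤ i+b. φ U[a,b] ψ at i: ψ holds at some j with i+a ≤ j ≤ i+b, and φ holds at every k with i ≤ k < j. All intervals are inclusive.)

2

((ok & alarm) U[0,1] (ok & warn)) must hold from j=1 onward; find where it first fails.
  j=1: holds
  j=2: holds
  j=3: holds
  j=4: fails
Holds on [1,3], so largest k = 2.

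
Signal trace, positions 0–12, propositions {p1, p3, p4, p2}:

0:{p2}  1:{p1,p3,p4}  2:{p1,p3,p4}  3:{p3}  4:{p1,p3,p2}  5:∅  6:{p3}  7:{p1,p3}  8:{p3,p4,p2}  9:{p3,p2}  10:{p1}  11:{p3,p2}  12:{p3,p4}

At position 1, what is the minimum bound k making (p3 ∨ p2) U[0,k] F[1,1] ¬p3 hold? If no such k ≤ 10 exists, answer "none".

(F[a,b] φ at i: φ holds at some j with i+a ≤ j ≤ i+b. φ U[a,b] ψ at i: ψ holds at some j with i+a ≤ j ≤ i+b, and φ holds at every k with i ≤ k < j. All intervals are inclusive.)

Need earliest j ≥ 1 with F[1,1] ¬p3, and (p3 ∨ p2) at every k in [1,j-1].
  j=1: rhs fails.
  j=2: rhs fails.
  j=3: rhs fails.
  j=4: rhs holds; lhs holds on [1,3]. k = 3.

3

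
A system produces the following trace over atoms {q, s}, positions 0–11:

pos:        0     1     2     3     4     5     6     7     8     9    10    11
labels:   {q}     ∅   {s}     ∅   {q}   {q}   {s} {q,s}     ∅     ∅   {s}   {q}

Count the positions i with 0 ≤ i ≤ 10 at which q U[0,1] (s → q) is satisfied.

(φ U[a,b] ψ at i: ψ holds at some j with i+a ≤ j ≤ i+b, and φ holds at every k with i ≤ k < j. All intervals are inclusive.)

8

Evaluate at each i in [0,10]:
  i=0: ✓ (rhs at j=0)
  i=1: ✓ (rhs at j=1)
  i=2: ✗ (lhs fails at k=2 before rhs at j=3)
  i=3: ✓ (rhs at j=3)
  i=4: ✓ (rhs at j=4)
  i=5: ✓ (rhs at j=5)
  i=6: ✗ (lhs fails at k=6 before rhs at j=7)
  i=7: ✓ (rhs at j=7)
  i=8: ✓ (rhs at j=8)
  i=9: ✓ (rhs at j=9)
  i=10: ✗ (lhs fails at k=10 before rhs at j=11)
Positions where it holds: {0, 1, 3, 4, 5, 7, 8, 9} → 8.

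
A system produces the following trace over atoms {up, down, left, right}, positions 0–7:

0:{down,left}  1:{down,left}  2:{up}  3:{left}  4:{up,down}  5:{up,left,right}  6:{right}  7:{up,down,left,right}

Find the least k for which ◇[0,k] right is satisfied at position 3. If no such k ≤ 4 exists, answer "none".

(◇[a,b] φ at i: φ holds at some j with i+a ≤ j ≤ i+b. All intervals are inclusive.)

Scan j = 3,4,… for right:
  j=3: fails
  j=4: fails
  j=5: holds
First hit at j=5, so smallest k = 5-3 = 2.

2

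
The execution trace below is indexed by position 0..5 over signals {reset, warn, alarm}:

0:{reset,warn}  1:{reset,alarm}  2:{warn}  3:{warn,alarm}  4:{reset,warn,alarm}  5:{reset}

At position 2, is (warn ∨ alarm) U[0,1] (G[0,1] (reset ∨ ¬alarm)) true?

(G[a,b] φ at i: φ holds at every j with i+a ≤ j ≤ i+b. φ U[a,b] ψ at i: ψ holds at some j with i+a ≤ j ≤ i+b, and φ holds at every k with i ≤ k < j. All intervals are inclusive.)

Need some j in [2,3] with G[0,1] (reset ∨ ¬alarm), and (warn ∨ alarm) at every k in [2,j-1].
  j=2: G[0,1] (reset ∨ ¬alarm) — fails at 3.
  j=3: G[0,1] (reset ∨ ¬alarm) — fails at 3.
No j in the window works → until fails.

False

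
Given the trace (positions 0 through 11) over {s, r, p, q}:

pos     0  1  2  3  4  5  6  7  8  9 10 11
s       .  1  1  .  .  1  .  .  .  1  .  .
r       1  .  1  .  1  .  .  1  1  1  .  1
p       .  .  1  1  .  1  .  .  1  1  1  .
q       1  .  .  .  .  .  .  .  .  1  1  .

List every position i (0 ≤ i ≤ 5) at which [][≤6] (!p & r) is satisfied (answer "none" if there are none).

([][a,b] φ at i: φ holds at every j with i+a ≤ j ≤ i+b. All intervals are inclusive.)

none

Evaluate at each i in [0,5]:
  i=0: ✗ (fails at j=1)
  i=1: ✗ (fails at j=1)
  i=2: ✗ (fails at j=2)
  i=3: ✗ (fails at j=3)
  i=4: ✗ (fails at j=5)
  i=5: ✗ (fails at j=5)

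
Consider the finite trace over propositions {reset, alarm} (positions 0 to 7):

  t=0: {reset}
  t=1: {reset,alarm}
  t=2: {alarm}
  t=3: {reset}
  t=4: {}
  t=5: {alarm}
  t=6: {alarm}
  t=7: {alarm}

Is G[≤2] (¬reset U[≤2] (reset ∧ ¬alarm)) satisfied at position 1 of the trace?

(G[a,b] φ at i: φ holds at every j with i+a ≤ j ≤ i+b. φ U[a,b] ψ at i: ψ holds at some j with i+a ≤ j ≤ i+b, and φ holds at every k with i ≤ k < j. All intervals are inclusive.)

False

Check (¬reset U[≤2] (reset ∧ ¬alarm)) at every j in [1,3]:
  j=1: fails
  j=2: holds
  j=3: holds
Fails at j=1 → formula fails.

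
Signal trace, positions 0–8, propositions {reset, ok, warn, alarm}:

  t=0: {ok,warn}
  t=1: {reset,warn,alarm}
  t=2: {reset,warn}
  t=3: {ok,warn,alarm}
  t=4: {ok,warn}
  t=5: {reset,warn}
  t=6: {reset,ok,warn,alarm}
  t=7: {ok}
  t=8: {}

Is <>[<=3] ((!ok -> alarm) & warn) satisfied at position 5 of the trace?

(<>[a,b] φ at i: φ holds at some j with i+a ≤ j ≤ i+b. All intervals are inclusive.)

Check ((!ok -> alarm) & warn) at each j in [5,8]:
  j=5: false
  j=6: true
  j=7: false
  j=8: false
Found at j=6 → formula holds.

Holds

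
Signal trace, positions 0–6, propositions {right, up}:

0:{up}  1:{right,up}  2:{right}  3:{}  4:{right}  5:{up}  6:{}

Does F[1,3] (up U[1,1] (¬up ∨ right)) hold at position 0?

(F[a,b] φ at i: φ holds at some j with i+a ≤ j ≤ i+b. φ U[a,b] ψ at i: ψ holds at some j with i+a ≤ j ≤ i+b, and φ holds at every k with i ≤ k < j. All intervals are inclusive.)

Holds

Check (up U[1,1] (¬up ∨ right)) at each j in [1,3]:
  j=1: holds
  j=2: fails
  j=3: fails
Found at j=1 → formula holds.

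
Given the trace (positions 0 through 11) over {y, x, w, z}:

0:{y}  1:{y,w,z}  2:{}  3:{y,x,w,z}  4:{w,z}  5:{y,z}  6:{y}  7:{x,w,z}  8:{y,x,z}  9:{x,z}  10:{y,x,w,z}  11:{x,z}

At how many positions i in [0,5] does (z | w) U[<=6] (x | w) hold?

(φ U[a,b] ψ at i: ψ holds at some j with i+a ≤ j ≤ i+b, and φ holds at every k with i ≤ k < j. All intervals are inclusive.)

3

Evaluate at each i in [0,5]:
  i=0: ✗ (lhs fails at k=0 before rhs at j=1)
  i=1: ✓ (rhs at j=1)
  i=2: ✗ (lhs fails at k=2 before rhs at j=3)
  i=3: ✓ (rhs at j=3)
  i=4: ✓ (rhs at j=4)
  i=5: ✗ (lhs fails at k=6 before rhs at j=7)
Positions where it holds: {1, 3, 4} → 3.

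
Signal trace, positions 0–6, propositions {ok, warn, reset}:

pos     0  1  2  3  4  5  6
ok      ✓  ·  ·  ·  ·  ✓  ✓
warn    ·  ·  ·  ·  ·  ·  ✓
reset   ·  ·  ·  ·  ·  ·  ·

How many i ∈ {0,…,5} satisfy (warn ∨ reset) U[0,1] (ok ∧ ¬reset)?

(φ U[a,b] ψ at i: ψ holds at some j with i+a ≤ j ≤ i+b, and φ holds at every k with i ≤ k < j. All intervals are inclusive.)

2

Evaluate at each i in [0,5]:
  i=0: ✓ (rhs at j=0)
  i=1: ✗ (no rhs in [1,2])
  i=2: ✗ (no rhs in [2,3])
  i=3: ✗ (no rhs in [3,4])
  i=4: ✗ (lhs fails at k=4 before rhs at j=5)
  i=5: ✓ (rhs at j=5)
Positions where it holds: {0, 5} → 2.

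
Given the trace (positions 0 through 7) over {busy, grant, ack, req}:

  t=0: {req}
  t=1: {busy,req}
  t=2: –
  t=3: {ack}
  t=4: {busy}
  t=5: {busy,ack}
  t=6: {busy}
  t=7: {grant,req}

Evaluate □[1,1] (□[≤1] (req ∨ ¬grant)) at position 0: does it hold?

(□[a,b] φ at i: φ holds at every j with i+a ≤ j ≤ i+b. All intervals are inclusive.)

True

Check □[≤1] (req ∨ ¬grant) at every j in [1,1]:
  j=1: holds on [1,2]
All positions satisfy it → formula holds.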